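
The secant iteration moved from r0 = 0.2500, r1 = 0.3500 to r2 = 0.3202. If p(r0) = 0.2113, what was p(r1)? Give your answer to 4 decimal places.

-0.0897

The secant line through (0.2500, 0.2113) and (0.3500, p(r1)) crosses zero at r2 = 0.3202.
So (0.2500, 0.2113), (0.3500, p(r1)), (0.3202, 0) are collinear:
p(r1) = 0.2113 · (0.3500 − 0.3202) / (0.2500 − 0.3202) = 0.2113 · (0.029800)/(-0.070200) = -0.089697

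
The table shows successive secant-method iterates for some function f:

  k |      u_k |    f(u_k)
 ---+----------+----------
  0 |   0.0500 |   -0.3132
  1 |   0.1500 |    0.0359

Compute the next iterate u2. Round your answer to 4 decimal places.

0.1397

u2 = 0.1500 − 0.0359·(0.1500 − 0.0500) / (0.0359 − (-0.3132))
   = 0.1500 − (0.003590)/(0.349100) = 0.139716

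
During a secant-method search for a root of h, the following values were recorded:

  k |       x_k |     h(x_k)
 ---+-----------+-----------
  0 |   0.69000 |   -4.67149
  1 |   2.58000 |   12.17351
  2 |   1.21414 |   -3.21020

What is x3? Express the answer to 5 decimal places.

x3 = 1.21414 − (-3.21020)·(1.21414 − 2.58000) / (-3.21020 − 12.17351)
   = 1.21414 − (4.3846838)/(-15.3837100) = 1.4991612

1.49916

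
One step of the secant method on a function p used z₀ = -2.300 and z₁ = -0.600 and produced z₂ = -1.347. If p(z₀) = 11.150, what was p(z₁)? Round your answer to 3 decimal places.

The secant line through (-2.300, 11.150) and (-0.600, p(z₁)) crosses zero at z₂ = -1.347.
So (-2.300, 11.150), (-0.600, p(z₁)), (-1.347, 0) are collinear:
p(z₁) = 11.150 · (-0.600 − (-1.347)) / (-2.300 − (-1.347)) = 11.150 · (0.74700)/(-0.95300) = -8.73982

-8.740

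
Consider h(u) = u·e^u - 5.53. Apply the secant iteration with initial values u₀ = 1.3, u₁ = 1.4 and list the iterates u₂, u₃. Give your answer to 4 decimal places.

1.3838, 1.3847

h(1.3) = -0.759914, h(1.4) = 0.147280
u₂ = 1.400000 − 0.147280·(1.400000 − 1.300000) / (0.147280 − (-0.759914)) = 1.400000 − (0.014728)/(0.907194) = 1.383765
h(1.383765) = -0.008919
u₃ = 1.383765 − (-0.008919)·(1.383765 − 1.400000) / (-0.008919 − 0.147280) = 1.383765 − (0.000145)/(-0.156199) = 1.384692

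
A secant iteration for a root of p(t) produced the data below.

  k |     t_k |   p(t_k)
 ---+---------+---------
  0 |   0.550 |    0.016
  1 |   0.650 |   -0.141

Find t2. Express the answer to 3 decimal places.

0.560

t2 = 0.650 − (-0.141)·(0.650 − 0.550) / (-0.141 − 0.016)
   = 0.650 − (-0.01410)/(-0.15700) = 0.56019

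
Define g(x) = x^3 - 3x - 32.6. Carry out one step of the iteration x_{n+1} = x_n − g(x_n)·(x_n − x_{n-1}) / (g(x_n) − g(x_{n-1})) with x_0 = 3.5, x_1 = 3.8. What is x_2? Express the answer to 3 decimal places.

3.506

g(3.5) = -0.22500, g(3.8) = 10.87200
x_2 = 3.80000 − 10.87200·(3.80000 − 3.50000) / (10.87200 − (-0.22500)) = 3.80000 − (3.26160)/(11.09700) = 3.50608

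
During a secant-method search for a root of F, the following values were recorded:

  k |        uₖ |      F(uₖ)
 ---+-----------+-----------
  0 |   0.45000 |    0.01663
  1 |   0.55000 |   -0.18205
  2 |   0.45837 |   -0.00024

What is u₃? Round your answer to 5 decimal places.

u₃ = 0.45837 − (-0.00024)·(0.45837 − 0.55000) / (-0.00024 − (-0.18205))
   = 0.45837 − (0.0000220)/(0.1818100) = 0.4582490

0.45825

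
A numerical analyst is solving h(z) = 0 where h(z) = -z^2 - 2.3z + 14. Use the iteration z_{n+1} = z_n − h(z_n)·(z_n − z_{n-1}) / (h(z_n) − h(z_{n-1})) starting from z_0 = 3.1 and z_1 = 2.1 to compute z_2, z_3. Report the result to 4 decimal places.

h(3.1) = -2.740000, h(2.1) = 4.760000
z_2 = 2.100000 − 4.760000·(2.100000 − 3.100000) / (4.760000 − (-2.740000)) = 2.100000 − (-4.760000)/(7.500000) = 2.734667
h(2.734667) = 0.231865
z_3 = 2.734667 − 0.231865·(2.734667 − 2.100000) / (0.231865 − 4.760000) = 2.734667 − (0.147157)/(-4.528135) = 2.767165

2.7347, 2.7672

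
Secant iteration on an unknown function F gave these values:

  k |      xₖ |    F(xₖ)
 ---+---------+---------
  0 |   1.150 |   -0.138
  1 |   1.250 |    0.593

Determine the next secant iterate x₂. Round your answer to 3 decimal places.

x₂ = 1.250 − 0.593·(1.250 − 1.150) / (0.593 − (-0.138))
   = 1.250 − (0.05930)/(0.73100) = 1.16888

1.169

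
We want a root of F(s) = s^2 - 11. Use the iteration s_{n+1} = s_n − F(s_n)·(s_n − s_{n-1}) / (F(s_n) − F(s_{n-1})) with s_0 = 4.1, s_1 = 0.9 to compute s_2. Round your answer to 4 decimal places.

2.9380

F(4.1) = 5.810000, F(0.9) = -10.190000
s_2 = 0.900000 − (-10.190000)·(0.900000 − 4.100000) / (-10.190000 − 5.810000) = 0.900000 − (32.608000)/(-16.000000) = 2.938000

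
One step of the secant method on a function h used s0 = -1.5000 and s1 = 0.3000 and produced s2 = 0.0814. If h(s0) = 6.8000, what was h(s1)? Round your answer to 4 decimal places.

-0.9400

The secant line through (-1.5000, 6.8000) and (0.3000, h(s1)) crosses zero at s2 = 0.0814.
So (-1.5000, 6.8000), (0.3000, h(s1)), (0.0814, 0) are collinear:
h(s1) = 6.8000 · (0.3000 − 0.0814) / (-1.5000 − 0.0814) = 6.8000 · (0.218600)/(-1.581400) = -0.939977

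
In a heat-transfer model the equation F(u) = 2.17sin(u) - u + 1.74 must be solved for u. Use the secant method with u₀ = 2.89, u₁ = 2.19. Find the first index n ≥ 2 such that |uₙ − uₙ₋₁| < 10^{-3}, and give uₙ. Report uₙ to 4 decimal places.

F(2.89) = -0.609785, F(2.19) = 1.317120
u₂ = 2.190000 − 1.317120·(-0.700000)/(1.926905) = 2.668479;  |Δ| = 0.478479
F(2.668479) = 0.060303
u₃ = 2.668479 − 0.060303·(0.478479)/(-1.256816) = 2.691437;  |Δ| = 0.022958
F(2.691437) = -0.007258
u₄ = 2.691437 − (-0.007258)·(0.022958)/(-0.067561) = 2.688971;  |Δ| = 0.002466
F(2.688971) = 0.000024
u₅ = 2.688971 − 0.000024·(-0.002466)/(0.007282) = 2.688979;  |Δ| = 0.000008
|u₅ − u₄| = 0.000008 < 10^{-3}

n = 5, uₙ = 2.6890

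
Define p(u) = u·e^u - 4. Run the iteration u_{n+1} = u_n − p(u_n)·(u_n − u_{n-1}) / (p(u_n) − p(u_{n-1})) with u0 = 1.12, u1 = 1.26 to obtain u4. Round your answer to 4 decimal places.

1.2022

p(1.12) = -0.567363, p(1.26) = 0.442031
u2 = 1.260000 − 0.442031·(1.260000 − 1.120000) / (0.442031 − (-0.567363)) = 1.260000 − (0.061884)/(1.009394) = 1.198692
p(1.198692) = -0.025407
u3 = 1.198692 − (-0.025407)·(1.198692 − 1.260000) / (-0.025407 − 0.442031) = 1.198692 − (0.001558)/(-0.467439) = 1.202024
p(1.202024) = -0.001054
u4 = 1.202024 − (-0.001054)·(1.202024 − 1.198692) / (-0.001054 − (-0.025407)) = 1.202024 − (-0.000004)/(0.024353) = 1.202168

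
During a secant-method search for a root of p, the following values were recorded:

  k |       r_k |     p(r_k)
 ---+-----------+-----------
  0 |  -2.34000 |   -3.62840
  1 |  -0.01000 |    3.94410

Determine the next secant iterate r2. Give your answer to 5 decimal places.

-1.22357

r2 = -0.01000 − 3.94410·(-0.01000 − (-2.34000)) / (3.94410 − (-3.62840))
   = -0.01000 − (9.1897530)/(7.5725000) = -1.2235692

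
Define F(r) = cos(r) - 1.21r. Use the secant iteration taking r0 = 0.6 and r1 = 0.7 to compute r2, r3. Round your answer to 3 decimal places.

F(0.6) = 0.09934, F(0.7) = -0.08216
r2 = 0.70000 − (-0.08216)·(0.70000 − 0.60000) / (-0.08216 − 0.09934) = 0.70000 − (-0.00822)/(-0.18149) = 0.65473
F(0.65473) = 0.00098
r3 = 0.65473 − 0.00098·(0.65473 − 0.70000) / (0.00098 − (-0.08216)) = 0.65473 − (-0.00004)/(0.08314) = 0.65527

0.655, 0.655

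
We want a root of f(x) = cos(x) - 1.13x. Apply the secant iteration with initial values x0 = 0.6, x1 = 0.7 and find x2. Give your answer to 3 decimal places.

f(0.6) = 0.14734, f(0.7) = -0.02616
x2 = 0.70000 − (-0.02616)·(0.70000 − 0.60000) / (-0.02616 − 0.14734) = 0.70000 − (-0.00262)/(-0.17349) = 0.68492

0.685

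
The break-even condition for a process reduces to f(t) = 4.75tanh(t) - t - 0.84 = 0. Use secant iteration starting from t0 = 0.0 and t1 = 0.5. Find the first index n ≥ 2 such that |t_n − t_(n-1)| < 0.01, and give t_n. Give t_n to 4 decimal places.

n = 4, t_n = 0.2290

f(0.0) = -0.840000, f(0.5) = 0.855056
t2 = 0.500000 − 0.855056·(0.500000)/(1.695056) = 0.247779;  |Δ| = 0.252221
f(0.247779) = 0.065664
t3 = 0.247779 − 0.065664·(-0.252221)/(-0.789393) = 0.226799;  |Δ| = 0.020980
f(0.226799) = -0.007603
t4 = 0.226799 − (-0.007603)·(-0.020980)/(-0.073266) = 0.228976;  |Δ| = 0.002177
|t4 − t3| = 0.002177 < 0.01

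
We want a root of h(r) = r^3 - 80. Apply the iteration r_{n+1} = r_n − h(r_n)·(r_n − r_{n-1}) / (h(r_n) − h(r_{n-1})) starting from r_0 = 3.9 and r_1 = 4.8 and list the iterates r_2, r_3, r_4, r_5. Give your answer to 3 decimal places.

4.263, 4.304, 4.309, 4.309

h(3.9) = -20.68100, h(4.8) = 30.59200
r_2 = 4.80000 − 30.59200·(4.80000 − 3.90000) / (30.59200 − (-20.68100)) = 4.80000 − (27.53280)/(51.27300) = 4.26302
h(4.26302) = -2.52693
r_3 = 4.26302 − (-2.52693)·(4.26302 − 4.80000) / (-2.52693 − 30.59200) = 4.26302 − (1.35692)/(-33.11893) = 4.30399
h(4.30399) = -0.27165
r_4 = 4.30399 − (-0.27165)·(4.30399 − 4.26302) / (-0.27165 − (-2.52693)) = 4.30399 − (-0.01113)/(2.25528) = 4.30892
h(4.30892) = 0.00292
r_5 = 4.30892 − 0.00292·(4.30892 − 4.30399) / (0.00292 − (-0.27165)) = 4.30892 − (0.00001)/(0.27456) = 4.30887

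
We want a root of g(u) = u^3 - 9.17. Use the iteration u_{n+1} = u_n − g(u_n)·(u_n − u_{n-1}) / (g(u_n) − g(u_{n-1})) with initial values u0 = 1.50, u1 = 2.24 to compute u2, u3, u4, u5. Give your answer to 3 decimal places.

g(1.50) = -5.79500, g(2.24) = 2.06942
u2 = 2.24000 − 2.06942·(2.24000 − 1.50000) / (2.06942 − (-5.79500)) = 2.24000 − (1.53137)/(7.86442) = 2.04528
g(2.04528) = -0.61427
u3 = 2.04528 − (-0.61427)·(2.04528 − 2.24000) / (-0.61427 − 2.06942) = 2.04528 − (0.11961)/(-2.68369) = 2.08985
g(2.08985) = -0.04266
u4 = 2.08985 − (-0.04266)·(2.08985 − 2.04528) / (-0.04266 − (-0.61427)) = 2.08985 − (-0.00190)/(0.57160) = 2.09317
g(2.09317) = 0.00099
u5 = 2.09317 − 0.00099·(2.09317 − 2.08985) / (0.00099 − (-0.04266)) = 2.09317 − (0.00000)/(0.04366) = 2.09310

2.045, 2.090, 2.093, 2.093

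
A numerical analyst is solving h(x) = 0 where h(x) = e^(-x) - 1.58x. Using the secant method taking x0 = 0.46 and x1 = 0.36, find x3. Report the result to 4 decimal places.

0.4171

h(0.46) = -0.095516, h(0.36) = 0.128876
x2 = 0.360000 − 0.128876·(0.360000 − 0.460000) / (0.128876 − (-0.095516)) = 0.360000 − (-0.012888)/(0.224393) = 0.417433
h(0.417433) = -0.000809
x3 = 0.417433 − (-0.000809)·(0.417433 − 0.360000) / (-0.000809 − 0.128876) = 0.417433 − (-0.000046)/(-0.129686) = 0.417075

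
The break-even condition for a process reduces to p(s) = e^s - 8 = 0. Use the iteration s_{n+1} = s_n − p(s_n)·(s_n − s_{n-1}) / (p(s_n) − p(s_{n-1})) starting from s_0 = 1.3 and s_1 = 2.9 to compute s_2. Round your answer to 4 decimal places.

1.7777

p(1.3) = -4.330703, p(2.9) = 10.174145
s_2 = 2.900000 − 10.174145·(2.900000 − 1.300000) / (10.174145 − (-4.330703)) = 2.900000 − (16.278633)/(14.504849) = 1.777711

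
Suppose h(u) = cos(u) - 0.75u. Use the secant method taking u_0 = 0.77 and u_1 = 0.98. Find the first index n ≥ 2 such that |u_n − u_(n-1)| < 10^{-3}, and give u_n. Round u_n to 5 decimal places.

h(0.77) = 0.1404107, h(0.98) = -0.1779775
u_2 = 0.9800000 − (-0.1779775)·(0.2100000)/(-0.3183881) = 0.8626110;  |Δ| = 0.1173890
h(0.8626110) = 0.0034983
u_3 = 0.8626110 − 0.0034983·(-0.1173890)/(0.1814757) = 0.8648739;  |Δ| = 0.0022629
h(0.8648739) = 0.0000807
u_4 = 0.8648739 − 0.0000807·(0.0022629)/(-0.0034176) = 0.8649273;  |Δ| = 0.0000534
|u_4 − u_3| = 0.0000534 < 10^{-3}

n = 4, u_n = 0.86493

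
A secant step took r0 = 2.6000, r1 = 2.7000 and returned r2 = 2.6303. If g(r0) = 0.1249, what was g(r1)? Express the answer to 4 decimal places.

-0.2873

The secant line through (2.6000, 0.1249) and (2.7000, g(r1)) crosses zero at r2 = 2.6303.
So (2.6000, 0.1249), (2.7000, g(r1)), (2.6303, 0) are collinear:
g(r1) = 0.1249 · (2.7000 − 2.6303) / (2.6000 − 2.6303) = 0.1249 · (0.069700)/(-0.030300) = -0.287311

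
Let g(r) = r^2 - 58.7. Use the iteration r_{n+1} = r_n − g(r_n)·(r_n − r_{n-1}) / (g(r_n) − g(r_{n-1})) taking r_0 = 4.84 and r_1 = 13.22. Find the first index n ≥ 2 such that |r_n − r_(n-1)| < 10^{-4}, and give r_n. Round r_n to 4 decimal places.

n = 7, r_n = 7.6616

g(4.84) = -35.274400, g(13.22) = 116.068400
r_2 = 13.220000 − 116.068400·(8.380000)/(151.342800) = 6.793178;  |Δ| = 6.426822
g(6.793178) = -12.552729
r_3 = 6.793178 − (-12.552729)·(-6.426822)/(-128.621129) = 7.420401;  |Δ| = 0.627223
g(7.420401) = -3.637642
r_4 = 7.420401 − (-3.637642)·(0.627223)/(8.915086) = 7.676329;  |Δ| = 0.255927
g(7.676329) = 0.226022
r_5 = 7.676329 − 0.226022·(0.255927)/(3.863665) = 7.661357;  |Δ| = 0.014972
g(7.661357) = -0.003607
r_6 = 7.661357 − (-0.003607)·(-0.014972)/(-0.229630) = 7.661592;  |Δ| = 0.000235
g(7.661592) = -0.000003
r_7 = 7.661592 − (-0.000003)·(0.000235)/(0.003604) = 7.661593;  |Δ| = 0.000000
|r_7 − r_6| = 0.000000 < 10^{-4}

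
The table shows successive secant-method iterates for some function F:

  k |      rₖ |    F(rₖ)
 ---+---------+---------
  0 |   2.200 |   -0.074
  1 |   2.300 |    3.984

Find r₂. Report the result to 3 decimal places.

r₂ = 2.300 − 3.984·(2.300 − 2.200) / (3.984 − (-0.074))
   = 2.300 − (0.39840)/(4.05800) = 2.20182

2.202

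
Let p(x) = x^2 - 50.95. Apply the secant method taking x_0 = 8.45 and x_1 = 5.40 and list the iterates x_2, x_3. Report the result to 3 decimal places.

p(8.45) = 20.45250, p(5.40) = -21.79000
x_2 = 5.40000 − (-21.79000)·(5.40000 − 8.45000) / (-21.79000 − 20.45250) = 5.40000 − (66.45950)/(-42.24250) = 6.97329
p(6.97329) = -2.32329
x_3 = 6.97329 − (-2.32329)·(6.97329 − 5.40000) / (-2.32329 − (-21.79000)) = 6.97329 − (-3.65520)/(19.46671) = 7.16105

6.973, 7.161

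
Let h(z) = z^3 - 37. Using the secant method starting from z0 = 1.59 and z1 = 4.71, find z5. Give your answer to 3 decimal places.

h(1.59) = -32.98032, h(4.71) = 67.48711
z2 = 4.71000 − 67.48711·(4.71000 − 1.59000) / (67.48711 − (-32.98032)) = 4.71000 − (210.55979)/(100.46743) = 2.61420
h(2.61420) = -19.13448
z3 = 2.61420 − (-19.13448)·(2.61420 − 4.71000) / (-19.13448 − 67.48711) = 2.61420 − (40.10206)/(-86.62159) = 3.07716
h(3.07716) = -7.86277
z4 = 3.07716 − (-7.86277)·(3.07716 − 2.61420) / (-7.86277 − (-19.13448)) = 3.07716 − (-3.64012)/(11.27171) = 3.40010
h(3.40010) = 2.30742
z5 = 3.40010 − 2.30742·(3.40010 − 3.07716) / (2.30742 − (-7.86277)) = 3.40010 − (0.74517)/(10.17018) = 3.32683

3.327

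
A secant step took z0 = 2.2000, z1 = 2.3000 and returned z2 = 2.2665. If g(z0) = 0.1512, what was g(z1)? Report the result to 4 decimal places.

-0.0762

The secant line through (2.2000, 0.1512) and (2.3000, g(z1)) crosses zero at z2 = 2.2665.
So (2.2000, 0.1512), (2.3000, g(z1)), (2.2665, 0) are collinear:
g(z1) = 0.1512 · (2.3000 − 2.2665) / (2.2000 − 2.2665) = 0.1512 · (0.033500)/(-0.066500) = -0.076168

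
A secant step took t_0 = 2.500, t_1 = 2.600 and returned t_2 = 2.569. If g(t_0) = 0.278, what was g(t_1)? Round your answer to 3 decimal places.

-0.125

The secant line through (2.500, 0.278) and (2.600, g(t_1)) crosses zero at t_2 = 2.569.
So (2.500, 0.278), (2.600, g(t_1)), (2.569, 0) are collinear:
g(t_1) = 0.278 · (2.600 − 2.569) / (2.500 − 2.569) = 0.278 · (0.03100)/(-0.06900) = -0.12490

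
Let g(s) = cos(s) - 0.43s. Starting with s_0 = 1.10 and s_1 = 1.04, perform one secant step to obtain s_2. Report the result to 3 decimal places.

1.085

g(1.10) = -0.01940, g(1.04) = 0.05902
s_2 = 1.04000 − 0.05902·(1.04000 − 1.10000) / (0.05902 − (-0.01940)) = 1.04000 − (-0.00354)/(0.07842) = 1.08515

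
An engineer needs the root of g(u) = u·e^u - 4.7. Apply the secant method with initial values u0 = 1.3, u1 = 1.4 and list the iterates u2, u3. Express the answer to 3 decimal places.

g(1.3) = 0.07009, g(1.4) = 0.97728
u2 = 1.40000 − 0.97728·(1.40000 − 1.30000) / (0.97728 − 0.07009) = 1.40000 − (0.09773)/(0.90719) = 1.29227
g(1.29227) = 0.00525
u3 = 1.29227 − 0.00525·(1.29227 − 1.40000) / (0.00525 − 0.97728) = 1.29227 − (-0.00057)/(-0.97203) = 1.29169

1.292, 1.292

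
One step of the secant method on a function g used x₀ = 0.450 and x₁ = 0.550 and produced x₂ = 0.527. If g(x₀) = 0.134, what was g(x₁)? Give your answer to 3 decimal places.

-0.040

The secant line through (0.450, 0.134) and (0.550, g(x₁)) crosses zero at x₂ = 0.527.
So (0.450, 0.134), (0.550, g(x₁)), (0.527, 0) are collinear:
g(x₁) = 0.134 · (0.550 − 0.527) / (0.450 − 0.527) = 0.134 · (0.02300)/(-0.07700) = -0.04003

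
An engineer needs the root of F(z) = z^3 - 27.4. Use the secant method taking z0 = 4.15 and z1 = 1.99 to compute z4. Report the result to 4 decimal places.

2.9930

F(4.15) = 44.073375, F(1.99) = -19.519401
z2 = 1.990000 − (-19.519401)·(1.990000 − 4.150000) / (-19.519401 − 44.073375) = 1.990000 − (42.161906)/(-63.592776) = 2.652998
F(2.652998) = -8.727136
z3 = 2.652998 − (-8.727136)·(2.652998 − 1.990000) / (-8.727136 − (-19.519401)) = 2.652998 − (-5.786077)/(10.792265) = 3.189130
F(3.189130) = 5.035211
z4 = 3.189130 − 5.035211·(3.189130 − 2.652998) / (5.035211 − (-8.727136)) = 3.189130 − (2.699537)/(13.762347) = 2.992976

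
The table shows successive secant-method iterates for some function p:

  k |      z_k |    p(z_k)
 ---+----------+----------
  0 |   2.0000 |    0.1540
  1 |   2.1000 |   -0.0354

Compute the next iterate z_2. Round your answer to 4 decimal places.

2.0813

z_2 = 2.1000 − (-0.0354)·(2.1000 − 2.0000) / (-0.0354 − 0.1540)
   = 2.1000 − (-0.003540)/(-0.189400) = 2.081309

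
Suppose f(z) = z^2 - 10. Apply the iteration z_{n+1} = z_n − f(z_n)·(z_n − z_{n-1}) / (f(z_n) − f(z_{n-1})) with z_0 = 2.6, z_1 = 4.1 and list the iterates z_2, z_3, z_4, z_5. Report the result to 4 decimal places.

3.0836, 3.1520, 3.1624, 3.1623

f(2.6) = -3.240000, f(4.1) = 6.810000
z_2 = 4.100000 − 6.810000·(4.100000 − 2.600000) / (6.810000 − (-3.240000)) = 4.100000 − (10.215000)/(10.050000) = 3.083582
f(3.083582) = -0.491521
z_3 = 3.083582 − (-0.491521)·(3.083582 − 4.100000) / (-0.491521 − 6.810000) = 3.083582 − (0.499591)/(-7.301521) = 3.152005
f(3.152005) = -0.064865
z_4 = 3.152005 − (-0.064865)·(3.152005 − 3.083582) / (-0.064865 − (-0.491521)) = 3.152005 − (-0.004438)/(0.426657) = 3.162407
f(3.162407) = 0.000820
z_5 = 3.162407 − 0.000820·(3.162407 − 3.152005) / (0.000820 − (-0.064865)) = 3.162407 − (0.000009)/(0.065685) = 3.162277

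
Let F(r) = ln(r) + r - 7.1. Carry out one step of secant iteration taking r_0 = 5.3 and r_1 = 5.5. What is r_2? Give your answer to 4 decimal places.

5.4116

F(5.3) = -0.132293, F(5.5) = 0.104748
r_2 = 5.500000 − 0.104748·(5.500000 − 5.300000) / (0.104748 − (-0.132293)) = 5.500000 − (0.020950)/(0.237041) = 5.411620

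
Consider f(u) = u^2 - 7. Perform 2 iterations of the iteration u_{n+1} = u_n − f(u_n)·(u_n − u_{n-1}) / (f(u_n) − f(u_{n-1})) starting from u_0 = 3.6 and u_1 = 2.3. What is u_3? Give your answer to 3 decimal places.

2.650

f(3.6) = 5.96000, f(2.3) = -1.71000
u_2 = 2.30000 − (-1.71000)·(2.30000 − 3.60000) / (-1.71000 − 5.96000) = 2.30000 − (2.22300)/(-7.67000) = 2.58983
f(2.58983) = -0.29278
u_3 = 2.58983 − (-0.29278)·(2.58983 − 2.30000) / (-0.29278 − (-1.71000)) = 2.58983 − (-0.08486)/(1.41722) = 2.64971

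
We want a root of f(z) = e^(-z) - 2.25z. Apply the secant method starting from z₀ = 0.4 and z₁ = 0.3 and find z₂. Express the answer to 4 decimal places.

0.3223

f(0.4) = -0.229680, f(0.3) = 0.065818
z₂ = 0.300000 − 0.065818·(0.300000 − 0.400000) / (0.065818 − (-0.229680)) = 0.300000 − (-0.006582)/(0.295498) = 0.322274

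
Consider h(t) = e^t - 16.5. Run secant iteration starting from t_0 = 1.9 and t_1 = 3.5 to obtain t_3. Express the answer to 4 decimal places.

2.7043

h(1.9) = -9.814106, h(3.5) = 16.615452
t_2 = 3.500000 − 16.615452·(3.500000 − 1.900000) / (16.615452 − (-9.814106)) = 3.500000 − (26.584723)/(26.429558) = 2.494129
h(2.494129) = -4.388819
t_3 = 2.494129 − (-4.388819)·(2.494129 − 3.500000) / (-4.388819 − 16.615452) = 2.494129 − (4.414585)/(-21.004271) = 2.704305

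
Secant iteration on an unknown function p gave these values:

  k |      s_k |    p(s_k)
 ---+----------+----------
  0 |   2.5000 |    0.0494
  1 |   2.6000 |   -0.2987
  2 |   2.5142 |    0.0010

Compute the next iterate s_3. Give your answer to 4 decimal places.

s_3 = 2.5142 − 0.0010·(2.5142 − 2.6000) / (0.0010 − (-0.2987))
   = 2.5142 − (-0.000086)/(0.299700) = 2.514486

2.5145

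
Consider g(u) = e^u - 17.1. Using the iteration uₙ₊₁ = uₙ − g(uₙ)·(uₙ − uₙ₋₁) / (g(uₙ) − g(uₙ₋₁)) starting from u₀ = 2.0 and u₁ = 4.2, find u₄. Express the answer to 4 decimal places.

2.9112

g(2.0) = -9.710944, g(4.2) = 49.586331
u₂ = 4.200000 − 49.586331·(4.200000 − 2.000000) / (49.586331 − (-9.710944)) = 4.200000 − (109.089928)/(59.297275) = 2.360288
g(2.360288) = -6.506001
u₃ = 2.360288 − (-6.506001)·(2.360288 − 4.200000) / (-6.506001 − 49.586331) = 2.360288 − (11.969171)/(-56.092333) = 2.573671
g(2.573671) = -3.986122
u₄ = 2.573671 − (-3.986122)·(2.573671 − 2.360288) / (-3.986122 − (-6.506001)) = 2.573671 − (-0.850572)/(2.519879) = 2.911216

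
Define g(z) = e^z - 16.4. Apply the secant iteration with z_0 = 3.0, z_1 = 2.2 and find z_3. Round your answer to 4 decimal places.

g(3.0) = 3.685537, g(2.2) = -7.374987
z_2 = 2.200000 − (-7.374987)·(2.200000 − 3.000000) / (-7.374987 − 3.685537) = 2.200000 − (5.899989)/(-11.060523) = 2.733428
g(2.733428) = -1.014467
z_3 = 2.733428 − (-1.014467)·(2.733428 − 2.200000) / (-1.014467 − (-7.374987)) = 2.733428 − (-0.541145)/(6.360520) = 2.818506

2.8185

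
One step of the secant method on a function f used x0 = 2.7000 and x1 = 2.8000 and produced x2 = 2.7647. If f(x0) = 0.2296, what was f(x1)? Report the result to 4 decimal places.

The secant line through (2.7000, 0.2296) and (2.8000, f(x1)) crosses zero at x2 = 2.7647.
So (2.7000, 0.2296), (2.8000, f(x1)), (2.7647, 0) are collinear:
f(x1) = 0.2296 · (2.8000 − 2.7647) / (2.7000 − 2.7647) = 0.2296 · (0.035300)/(-0.064700) = -0.125269

-0.1253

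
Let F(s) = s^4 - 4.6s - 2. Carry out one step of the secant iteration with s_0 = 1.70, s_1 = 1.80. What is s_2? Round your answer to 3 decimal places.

1.787

F(1.70) = -1.46790, F(1.80) = 0.21760
s_2 = 1.80000 − 0.21760·(1.80000 − 1.70000) / (0.21760 − (-1.46790)) = 1.80000 − (0.02176)/(1.68550) = 1.78709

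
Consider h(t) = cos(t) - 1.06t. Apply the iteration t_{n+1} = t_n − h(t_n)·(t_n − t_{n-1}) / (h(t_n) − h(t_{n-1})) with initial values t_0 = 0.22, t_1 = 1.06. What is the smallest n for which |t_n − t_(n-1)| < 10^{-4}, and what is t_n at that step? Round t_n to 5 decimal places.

n = 5, t_n = 0.71336

h(0.22) = 0.7426974, h(1.06) = -0.6347279
t_2 = 1.0600000 − (-0.6347279)·(0.8400000)/(-1.3774254) = 0.6729217;  |Δ| = 0.3870783
h(0.6729217) = 0.0687070
t_3 = 0.6729217 − 0.0687070·(-0.3870783)/(0.7034349) = 0.7107290;  |Δ| = 0.0378073
h(0.7107290) = 0.0045137
t_4 = 0.7107290 − 0.0045137·(0.0378073)/(-0.0641932) = 0.7133874;  |Δ| = 0.0026584
h(0.7133874) = -0.0000412
t_5 = 0.7133874 − (-0.0000412)·(0.0026584)/(-0.0045549) = 0.7133634;  |Δ| = 0.0000240
|t_5 − t_4| = 0.0000240 < 10^{-4}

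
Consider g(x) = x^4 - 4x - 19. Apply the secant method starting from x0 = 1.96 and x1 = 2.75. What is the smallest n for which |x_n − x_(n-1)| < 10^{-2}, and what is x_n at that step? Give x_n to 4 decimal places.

g(1.96) = -12.082109, g(2.75) = 27.191406
x2 = 2.750000 − 27.191406·(0.790000)/(39.273516) = 2.203036;  |Δ| = 0.546964
g(2.203036) = -4.256978
x3 = 2.203036 − (-4.256978)·(-0.546964)/(-31.448385) = 2.277075;  |Δ| = 0.074039
g(2.277075) = -1.223345
x4 = 2.277075 − (-1.223345)·(0.074039)/(3.033633) = 2.306932;  |Δ| = 0.029857
g(2.306932) = 0.095271
x5 = 2.306932 − 0.095271·(0.029857)/(1.318615) = 2.304775;  |Δ| = 0.002157
|x5 − x4| = 0.002157 < 10^{-2}

n = 5, x_n = 2.3048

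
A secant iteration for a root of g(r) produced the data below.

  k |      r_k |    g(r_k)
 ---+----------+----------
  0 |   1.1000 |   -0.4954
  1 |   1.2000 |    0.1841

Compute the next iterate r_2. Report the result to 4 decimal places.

r_2 = 1.2000 − 0.1841·(1.2000 − 1.1000) / (0.1841 − (-0.4954))
   = 1.2000 − (0.018410)/(0.679500) = 1.172907

1.1729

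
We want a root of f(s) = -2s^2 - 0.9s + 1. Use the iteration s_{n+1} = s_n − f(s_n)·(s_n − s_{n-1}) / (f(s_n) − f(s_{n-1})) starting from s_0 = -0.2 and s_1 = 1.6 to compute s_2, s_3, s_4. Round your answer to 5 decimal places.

f(-0.2) = 1.1000000, f(1.6) = -5.5600000
s_2 = 1.6000000 − (-5.5600000)·(1.6000000 − (-0.2000000)) / (-5.5600000 − 1.1000000) = 1.6000000 − (-10.0080000)/(-6.6600000) = 0.0972973
f(0.0972973) = 0.8934989
s_3 = 0.0972973 − 0.8934989·(0.0972973 − 1.6000000) / (0.8934989 − (-5.5600000)) = 0.0972973 − (-1.3426632)/(6.4534989) = 0.3053493
f(0.3053493) = 0.5387093
s_4 = 0.3053493 − 0.5387093·(0.3053493 − 0.0972973) / (0.5387093 − 0.8934989) = 0.3053493 − (0.1120795)/(-0.3547896) = 0.6212535

0.09730, 0.30535, 0.62125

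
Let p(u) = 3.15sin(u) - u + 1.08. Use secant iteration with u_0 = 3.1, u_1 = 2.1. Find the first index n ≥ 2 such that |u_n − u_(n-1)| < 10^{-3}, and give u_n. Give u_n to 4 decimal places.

p(3.1) = -1.889021, p(2.1) = 1.699110
u_2 = 2.100000 − 1.699110·(-1.000000)/(3.588130) = 2.573536;  |Δ| = 0.473536
p(2.573536) = 0.201147
u_3 = 2.573536 − 0.201147·(0.473536)/(-1.497962) = 2.637123;  |Δ| = 0.063587
p(2.637123) = -0.034592
u_4 = 2.637123 − (-0.034592)·(0.063587)/(-0.235739) = 2.627792;  |Δ| = 0.009331
p(2.627792) = 0.000402
u_5 = 2.627792 − 0.000402·(-0.009331)/(0.034994) = 2.627900;  |Δ| = 0.000107
|u_5 − u_4| = 0.000107 < 10^{-3}

n = 5, u_n = 2.6279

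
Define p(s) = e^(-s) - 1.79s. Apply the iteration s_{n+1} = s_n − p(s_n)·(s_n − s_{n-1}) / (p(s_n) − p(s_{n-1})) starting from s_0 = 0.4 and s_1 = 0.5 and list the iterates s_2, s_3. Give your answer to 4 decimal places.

p(0.4) = -0.045680, p(0.5) = -0.288469
s_2 = 0.500000 − (-0.288469)·(0.500000 − 0.400000) / (-0.288469 − (-0.045680)) = 0.500000 − (-0.028847)/(-0.242789) = 0.381185
p(0.381185) = 0.000729
s_3 = 0.381185 − 0.000729·(0.381185 − 0.500000) / (0.000729 − (-0.288469)) = 0.381185 − (-0.000087)/(0.289199) = 0.381485

0.3812, 0.3815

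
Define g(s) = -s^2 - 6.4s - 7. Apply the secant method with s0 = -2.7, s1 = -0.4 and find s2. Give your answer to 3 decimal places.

-1.794

g(-2.7) = 2.99000, g(-0.4) = -4.60000
s2 = -0.40000 − (-4.60000)·(-0.40000 − (-2.70000)) / (-4.60000 − 2.99000) = -0.40000 − (-10.58000)/(-7.59000) = -1.79394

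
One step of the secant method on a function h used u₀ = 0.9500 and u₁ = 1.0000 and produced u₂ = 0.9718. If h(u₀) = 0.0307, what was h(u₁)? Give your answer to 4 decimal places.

-0.0397

The secant line through (0.9500, 0.0307) and (1.0000, h(u₁)) crosses zero at u₂ = 0.9718.
So (0.9500, 0.0307), (1.0000, h(u₁)), (0.9718, 0) are collinear:
h(u₁) = 0.0307 · (1.0000 − 0.9718) / (0.9500 − 0.9718) = 0.0307 · (0.028200)/(-0.021800) = -0.039713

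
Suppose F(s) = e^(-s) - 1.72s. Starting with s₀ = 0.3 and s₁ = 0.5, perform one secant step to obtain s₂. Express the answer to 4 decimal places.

0.3940

F(0.3) = 0.224818, F(0.5) = -0.253469
s₂ = 0.500000 − (-0.253469)·(0.500000 − 0.300000) / (-0.253469 − 0.224818) = 0.500000 − (-0.050694)/(-0.478288) = 0.394010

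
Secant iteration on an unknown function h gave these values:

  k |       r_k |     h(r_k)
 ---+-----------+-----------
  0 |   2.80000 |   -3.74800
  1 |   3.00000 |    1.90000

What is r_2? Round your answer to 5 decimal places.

r_2 = 3.00000 − 1.90000·(3.00000 − 2.80000) / (1.90000 − (-3.74800))
   = 3.00000 − (0.3800000)/(5.6480000) = 2.9327195

2.93272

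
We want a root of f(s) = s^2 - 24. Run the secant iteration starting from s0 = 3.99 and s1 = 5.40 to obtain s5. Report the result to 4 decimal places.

f(3.99) = -8.079900, f(5.40) = 5.160000
s2 = 5.400000 − 5.160000·(5.400000 − 3.990000) / (5.160000 − (-8.079900)) = 5.400000 − (7.275600)/(13.239900) = 4.850479
f(4.850479) = -0.472851
s3 = 4.850479 − (-0.472851)·(4.850479 − 5.400000) / (-0.472851 − 5.160000) = 4.850479 − (0.259842)/(-5.632851) = 4.896609
f(4.896609) = -0.023221
s4 = 4.896609 − (-0.023221)·(4.896609 − 4.850479) / (-0.023221 − (-0.472851)) = 4.896609 − (-0.001071)/(0.449630) = 4.898991
f(4.898991) = 0.000116
s5 = 4.898991 − 0.000116·(4.898991 − 4.896609) / (0.000116 − (-0.023221)) = 4.898991 − (0.000000)/(0.023337) = 4.898979

4.8990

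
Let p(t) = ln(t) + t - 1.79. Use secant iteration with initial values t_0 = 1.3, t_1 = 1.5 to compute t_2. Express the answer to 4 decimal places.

p(1.3) = -0.227636, p(1.5) = 0.115465
t_2 = 1.500000 − 0.115465·(1.500000 − 1.300000) / (0.115465 − (-0.227636)) = 1.500000 − (0.023093)/(0.343101) = 1.432693

1.4327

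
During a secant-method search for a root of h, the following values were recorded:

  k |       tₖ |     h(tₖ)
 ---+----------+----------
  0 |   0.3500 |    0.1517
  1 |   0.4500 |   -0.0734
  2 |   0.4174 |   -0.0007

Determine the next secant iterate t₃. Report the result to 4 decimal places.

t₃ = 0.4174 − (-0.0007)·(0.4174 − 0.4500) / (-0.0007 − (-0.0734))
   = 0.4174 − (0.000023)/(0.072700) = 0.417086

0.4171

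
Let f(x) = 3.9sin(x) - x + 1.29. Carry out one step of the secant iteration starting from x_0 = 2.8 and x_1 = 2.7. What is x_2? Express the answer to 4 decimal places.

2.7558

f(2.8) = -0.203546, f(2.7) = 0.256782
x_2 = 2.700000 − 0.256782·(2.700000 − 2.800000) / (0.256782 − (-0.203546)) = 2.700000 − (-0.025678)/(0.460328) = 2.755782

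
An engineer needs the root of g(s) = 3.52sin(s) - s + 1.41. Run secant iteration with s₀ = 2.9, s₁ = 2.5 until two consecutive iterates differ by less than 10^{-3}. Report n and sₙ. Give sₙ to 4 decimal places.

n = 4, sₙ = 2.7508

g(2.9) = -0.647842, g(2.5) = 1.016622
s₂ = 2.500000 − 1.016622·(-0.400000)/(1.664464) = 2.744312;  |Δ| = 0.244312
g(2.744312) = 0.027619
s₃ = 2.744312 − 0.027619·(0.244312)/(-0.989003) = 2.751135;  |Δ| = 0.006823
g(2.751135) = -0.001381
s₄ = 2.751135 − (-0.001381)·(0.006823)/(-0.028999) = 2.750810;  |Δ| = 0.000325
|s₄ − s₃| = 0.000325 < 10^{-3}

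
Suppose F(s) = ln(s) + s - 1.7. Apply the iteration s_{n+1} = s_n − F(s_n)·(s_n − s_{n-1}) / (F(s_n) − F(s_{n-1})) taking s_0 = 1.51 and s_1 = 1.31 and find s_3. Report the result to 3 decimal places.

1.379

F(1.51) = 0.22211, F(1.31) = -0.11997
s_2 = 1.31000 − (-0.11997)·(1.31000 − 1.51000) / (-0.11997 − 0.22211) = 1.31000 − (0.02399)/(-0.34208) = 1.38014
F(1.38014) = 0.00233
s_3 = 1.38014 − 0.00233·(1.38014 − 1.31000) / (0.00233 − (-0.11997)) = 1.38014 − (0.00016)/(0.12230) = 1.37881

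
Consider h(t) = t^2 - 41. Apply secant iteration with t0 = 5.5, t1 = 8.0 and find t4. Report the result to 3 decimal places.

h(5.5) = -10.75000, h(8.0) = 23.00000
t2 = 8.00000 − 23.00000·(8.00000 − 5.50000) / (23.00000 − (-10.75000)) = 8.00000 − (57.50000)/(33.75000) = 6.29630
h(6.29630) = -1.35665
t3 = 6.29630 − (-1.35665)·(6.29630 − 8.00000) / (-1.35665 − 23.00000) = 6.29630 − (2.31133)/(-24.35665) = 6.39119
h(6.39119) = -0.15267
t4 = 6.39119 − (-0.15267)·(6.39119 − 6.29630) / (-0.15267 − (-1.35665)) = 6.39119 − (-0.01449)/(1.20398) = 6.40322

6.403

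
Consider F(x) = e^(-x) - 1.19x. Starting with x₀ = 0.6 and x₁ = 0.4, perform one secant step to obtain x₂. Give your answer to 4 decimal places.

F(0.6) = -0.165188, F(0.4) = 0.194320
x₂ = 0.400000 − 0.194320·(0.400000 − 0.600000) / (0.194320 − (-0.165188)) = 0.400000 − (-0.038864)/(0.359508) = 0.508103

0.5081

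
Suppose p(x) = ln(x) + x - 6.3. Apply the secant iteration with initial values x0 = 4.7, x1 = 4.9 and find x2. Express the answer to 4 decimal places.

p(4.7) = -0.052437, p(4.9) = 0.189235
x2 = 4.900000 − 0.189235·(4.900000 − 4.700000) / (0.189235 − (-0.052437)) = 4.900000 − (0.037847)/(0.241673) = 4.743395

4.7434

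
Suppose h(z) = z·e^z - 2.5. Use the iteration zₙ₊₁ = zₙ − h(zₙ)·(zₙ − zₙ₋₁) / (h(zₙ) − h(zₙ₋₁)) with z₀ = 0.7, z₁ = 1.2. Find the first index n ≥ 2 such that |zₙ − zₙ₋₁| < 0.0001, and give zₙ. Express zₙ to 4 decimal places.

n = 6, zₙ = 0.9586

h(0.7) = -1.090373, h(1.2) = 1.484140
z₂ = 1.200000 − 1.484140·(0.500000)/(2.574513) = 0.911763;  |Δ| = 0.288237
h(0.911763) = -0.230890
z₃ = 0.911763 − (-0.230890)·(-0.288237)/(-1.715030) = 0.950568;  |Δ| = 0.038805
h(0.950568) = -0.040713
z₄ = 0.950568 − (-0.040713)·(0.038805)/(0.190177) = 0.958875;  |Δ| = 0.008307
h(0.958875) = 0.001474
z₅ = 0.958875 − 0.001474·(0.008307)/(0.042187) = 0.958585;  |Δ| = 0.000290
h(0.958585) = -0.000009
z₆ = 0.958585 − (-0.000009)·(-0.000290)/(-0.001483) = 0.958586;  |Δ| = 0.000002
|z₆ − z₅| = 0.000002 < 0.0001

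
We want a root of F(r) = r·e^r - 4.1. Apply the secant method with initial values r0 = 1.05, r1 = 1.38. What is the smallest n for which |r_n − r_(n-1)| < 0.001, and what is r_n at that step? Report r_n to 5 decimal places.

n = 5, r_n = 1.21568

F(1.05) = -1.0994663, F(1.38) = 1.3853642
r2 = 1.3800000 − 1.3853642·(0.3300000)/(2.4848306) = 1.1960155;  |Δ| = 0.1839845
F(1.1960155) = -0.1448790
r3 = 1.1960155 − (-0.1448790)·(-0.1839845)/(-1.5302432) = 1.2134347;  |Δ| = 0.0174191
F(1.2134347) = -0.0167650
r4 = 1.2134347 − (-0.0167650)·(0.0174191)/(0.1281140) = 1.2157141;  |Δ| = 0.0022795
F(1.2157141) = 0.0002412
r5 = 1.2157141 − 0.0002412·(0.0022795)/(0.0170062) = 1.2156818;  |Δ| = 0.0000323
|r5 − r4| = 0.0000323 < 0.001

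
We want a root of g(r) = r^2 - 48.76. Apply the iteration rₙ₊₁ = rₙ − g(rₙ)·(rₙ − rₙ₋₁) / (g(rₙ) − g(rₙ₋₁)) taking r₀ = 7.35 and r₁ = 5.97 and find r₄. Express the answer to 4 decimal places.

g(7.35) = 5.262500, g(5.97) = -13.119100
r₂ = 5.970000 − (-13.119100)·(5.970000 − 7.350000) / (-13.119100 − 5.262500) = 5.970000 − (18.104358)/(-18.381600) = 6.954917
g(6.954917) = -0.389124
r₃ = 6.954917 − (-0.389124)·(6.954917 − 5.970000) / (-0.389124 − (-13.119100)) = 6.954917 − (-0.383255)/(12.729976) = 6.985024
g(6.985024) = 0.030559
r₄ = 6.985024 − 0.030559·(6.985024 − 6.954917) / (0.030559 − (-0.389124)) = 6.985024 − (0.000920)/(0.419683) = 6.982832

6.9828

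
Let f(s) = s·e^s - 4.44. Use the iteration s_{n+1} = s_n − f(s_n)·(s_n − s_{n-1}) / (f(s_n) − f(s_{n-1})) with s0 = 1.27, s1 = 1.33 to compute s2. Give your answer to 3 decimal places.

f(1.27) = 0.08228, f(1.33) = 0.58879
s2 = 1.33000 − 0.58879·(1.33000 − 1.27000) / (0.58879 − 0.08228) = 1.33000 − (0.03533)/(0.50650) = 1.26025

1.260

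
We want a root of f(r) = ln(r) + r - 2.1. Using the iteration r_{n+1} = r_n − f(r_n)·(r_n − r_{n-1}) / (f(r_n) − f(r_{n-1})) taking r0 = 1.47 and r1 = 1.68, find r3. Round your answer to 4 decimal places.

f(1.47) = -0.244738, f(1.68) = 0.098794
r2 = 1.680000 − 0.098794·(1.680000 − 1.470000) / (0.098794 − (-0.244738)) = 1.680000 − (0.020747)/(0.343531) = 1.619608
f(1.619608) = 0.001791
r3 = 1.619608 − 0.001791·(1.619608 − 1.680000) / (0.001791 − 0.098794) = 1.619608 − (-0.000108)/(-0.097002) = 1.618492

1.6185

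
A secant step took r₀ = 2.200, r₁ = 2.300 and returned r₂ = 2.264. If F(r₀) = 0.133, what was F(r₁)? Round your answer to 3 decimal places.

The secant line through (2.200, 0.133) and (2.300, F(r₁)) crosses zero at r₂ = 2.264.
So (2.200, 0.133), (2.300, F(r₁)), (2.264, 0) are collinear:
F(r₁) = 0.133 · (2.300 − 2.264) / (2.200 − 2.264) = 0.133 · (0.03600)/(-0.06400) = -0.07481

-0.075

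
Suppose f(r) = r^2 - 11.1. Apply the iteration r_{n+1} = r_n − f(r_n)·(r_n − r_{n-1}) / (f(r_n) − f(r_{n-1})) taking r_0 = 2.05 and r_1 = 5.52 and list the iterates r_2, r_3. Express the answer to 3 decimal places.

2.961, 3.236

f(2.05) = -6.89750, f(5.52) = 19.37040
r_2 = 5.52000 − 19.37040·(5.52000 − 2.05000) / (19.37040 − (-6.89750)) = 5.52000 − (67.21529)/(26.26790) = 2.96116
f(2.96116) = -2.33152
r_3 = 2.96116 − (-2.33152)·(2.96116 − 5.52000) / (-2.33152 − 19.37040) = 2.96116 − (5.96597)/(-21.70192) = 3.23607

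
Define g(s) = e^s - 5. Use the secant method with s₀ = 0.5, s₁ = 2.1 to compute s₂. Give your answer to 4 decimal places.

g(0.5) = -3.351279, g(2.1) = 3.166170
s₂ = 2.100000 − 3.166170·(2.100000 − 0.500000) / (3.166170 − (-3.351279)) = 2.100000 − (5.065872)/(6.517449) = 1.322722

1.3227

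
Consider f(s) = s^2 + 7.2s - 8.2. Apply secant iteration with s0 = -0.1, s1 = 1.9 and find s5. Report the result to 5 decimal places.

f(-0.1) = -8.9100000, f(1.9) = 9.0900000
s2 = 1.9000000 − 9.0900000·(1.9000000 − (-0.1000000)) / (9.0900000 − (-8.9100000)) = 1.9000000 − (18.1800000)/(18.0000000) = 0.8900000
f(0.8900000) = -0.9999000
s3 = 0.8900000 − (-0.9999000)·(0.8900000 − 1.9000000) / (-0.9999000 − 9.0900000) = 0.8900000 − (1.0098990)/(-10.0899000) = 0.9900901
f(0.9900901) = -0.0910730
s4 = 0.9900901 − (-0.0910730)·(0.9900901 − 0.8900000) / (-0.0910730 − (-0.9999000)) = 0.9900901 − (-0.0091155)/(0.9088270) = 1.0001201
f(1.0001201) = 0.0011045
s5 = 1.0001201 − 0.0011045·(1.0001201 − 0.9900901) / (0.0011045 − (-0.0910730)) = 1.0001201 − (0.0000111)/(0.0921775) = 0.9999999

1.00000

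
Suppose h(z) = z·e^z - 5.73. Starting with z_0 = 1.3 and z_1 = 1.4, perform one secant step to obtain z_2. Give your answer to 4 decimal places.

h(1.3) = -0.959914, h(1.4) = -0.052720
z_2 = 1.400000 − (-0.052720)·(1.400000 − 1.300000) / (-0.052720 − (-0.959914)) = 1.400000 − (-0.005272)/(0.907194) = 1.405811

1.4058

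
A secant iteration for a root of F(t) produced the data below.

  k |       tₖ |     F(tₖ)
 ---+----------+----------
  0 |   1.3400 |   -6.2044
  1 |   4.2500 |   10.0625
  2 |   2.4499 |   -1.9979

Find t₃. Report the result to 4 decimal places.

2.7481

t₃ = 2.4499 − (-1.9979)·(2.4499 − 4.2500) / (-1.9979 − 10.0625)
   = 2.4499 − (3.596420)/(-12.060400) = 2.748101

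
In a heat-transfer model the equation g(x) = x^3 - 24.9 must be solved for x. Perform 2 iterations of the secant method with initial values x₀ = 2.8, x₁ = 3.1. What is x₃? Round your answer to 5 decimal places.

g(2.8) = -2.9480000, g(3.1) = 4.8910000
x₂ = 3.1000000 − 4.8910000·(3.1000000 − 2.8000000) / (4.8910000 − (-2.9480000)) = 3.1000000 − (1.4673000)/(7.8390000) = 2.9128205
g(2.9128205) = -0.1861064
x₃ = 2.9128205 − (-0.1861064)·(2.9128205 − 3.1000000) / (-0.1861064 − 4.8910000) = 2.9128205 − (0.0348353)/(-5.0771064) = 2.9196818

2.91968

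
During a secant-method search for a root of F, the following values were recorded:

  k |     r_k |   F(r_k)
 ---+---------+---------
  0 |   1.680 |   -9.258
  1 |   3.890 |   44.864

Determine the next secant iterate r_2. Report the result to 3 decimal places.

2.058

r_2 = 3.890 − 44.864·(3.890 − 1.680) / (44.864 − (-9.258))
   = 3.890 − (99.14944)/(54.12200) = 2.05804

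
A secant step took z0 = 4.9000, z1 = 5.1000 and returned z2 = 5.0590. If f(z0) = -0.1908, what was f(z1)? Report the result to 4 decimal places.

The secant line through (4.9000, -0.1908) and (5.1000, f(z1)) crosses zero at z2 = 5.0590.
So (4.9000, -0.1908), (5.1000, f(z1)), (5.0590, 0) are collinear:
f(z1) = -0.1908 · (5.1000 − 5.0590) / (4.9000 − 5.0590) = -0.1908 · (0.041000)/(-0.159000) = 0.049200

0.0492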